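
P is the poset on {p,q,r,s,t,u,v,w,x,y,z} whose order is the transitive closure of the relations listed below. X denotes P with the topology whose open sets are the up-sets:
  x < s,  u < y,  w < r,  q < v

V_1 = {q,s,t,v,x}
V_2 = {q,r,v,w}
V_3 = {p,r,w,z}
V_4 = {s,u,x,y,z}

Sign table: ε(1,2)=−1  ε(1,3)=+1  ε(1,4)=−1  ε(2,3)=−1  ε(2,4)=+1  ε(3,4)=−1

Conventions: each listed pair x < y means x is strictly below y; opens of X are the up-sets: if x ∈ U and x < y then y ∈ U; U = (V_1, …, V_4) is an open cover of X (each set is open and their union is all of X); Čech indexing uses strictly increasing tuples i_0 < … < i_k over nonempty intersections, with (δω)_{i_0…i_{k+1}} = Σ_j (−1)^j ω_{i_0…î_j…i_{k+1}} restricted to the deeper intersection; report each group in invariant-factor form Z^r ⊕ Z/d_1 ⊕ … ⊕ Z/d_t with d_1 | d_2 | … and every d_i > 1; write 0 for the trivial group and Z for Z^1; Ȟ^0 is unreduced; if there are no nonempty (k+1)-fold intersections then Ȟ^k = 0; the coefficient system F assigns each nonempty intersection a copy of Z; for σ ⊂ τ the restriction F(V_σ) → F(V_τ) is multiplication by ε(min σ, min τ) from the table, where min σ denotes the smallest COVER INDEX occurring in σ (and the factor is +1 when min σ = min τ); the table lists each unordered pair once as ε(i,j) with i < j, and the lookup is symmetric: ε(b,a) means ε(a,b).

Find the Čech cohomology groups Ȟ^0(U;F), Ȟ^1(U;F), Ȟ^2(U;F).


nonempty overlaps:
  V12={q,v} V14={s,x} V23={r,w} V34={z}
C dims 4,4; δ0: rk 3, SNF 1^3
degree 0: 4−3−0 = 1 → Ȟ^0 ≅ Z
degree 1: 4−0−3 = 1 → Ȟ^1 ≅ Z
degree 2: 0−0−0 = 0 → Ȟ^2 ≅ 0

Ȟ^0 ≅ Z, Ȟ^1 ≅ Z, Ȟ^2 ≅ 0


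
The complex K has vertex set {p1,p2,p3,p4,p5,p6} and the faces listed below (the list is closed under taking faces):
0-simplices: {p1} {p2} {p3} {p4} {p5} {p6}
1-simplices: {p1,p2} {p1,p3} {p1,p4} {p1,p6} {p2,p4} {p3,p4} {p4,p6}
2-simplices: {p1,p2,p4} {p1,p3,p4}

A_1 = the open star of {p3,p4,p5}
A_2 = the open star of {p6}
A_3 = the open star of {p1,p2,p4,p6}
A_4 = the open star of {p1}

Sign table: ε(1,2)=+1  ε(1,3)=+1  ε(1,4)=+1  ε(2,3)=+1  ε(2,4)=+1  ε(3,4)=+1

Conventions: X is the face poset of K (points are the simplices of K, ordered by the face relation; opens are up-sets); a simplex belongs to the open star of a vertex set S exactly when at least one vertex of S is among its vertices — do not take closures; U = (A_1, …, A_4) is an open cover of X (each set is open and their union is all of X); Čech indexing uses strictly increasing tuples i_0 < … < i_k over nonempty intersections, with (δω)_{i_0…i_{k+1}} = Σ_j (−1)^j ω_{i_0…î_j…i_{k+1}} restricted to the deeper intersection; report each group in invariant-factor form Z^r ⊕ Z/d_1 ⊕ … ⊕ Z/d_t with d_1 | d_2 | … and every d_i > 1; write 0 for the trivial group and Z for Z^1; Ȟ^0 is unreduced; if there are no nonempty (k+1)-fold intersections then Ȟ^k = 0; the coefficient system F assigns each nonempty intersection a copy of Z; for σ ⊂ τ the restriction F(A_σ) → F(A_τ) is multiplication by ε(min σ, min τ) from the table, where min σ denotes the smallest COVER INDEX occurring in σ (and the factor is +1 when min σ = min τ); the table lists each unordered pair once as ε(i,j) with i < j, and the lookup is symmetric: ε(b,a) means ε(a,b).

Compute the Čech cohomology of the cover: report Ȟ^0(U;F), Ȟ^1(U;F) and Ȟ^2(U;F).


cover nerve:
  A1={{p3},{p4},{p5},{p1,p3},{p1,p4},{p2,p4},{p3,p4},{p4,p6},{p1,p2,p4},{p1,p3,p4}} A2={{p6},{p1,p6},{p4,p6}} A3={{p1},{p2},{p4},{p6},{p1,p2},{p1,p3},{p1,p4},{p1,p6},{p2,p4},{p3,p4},{p4,p6},{p1,p2,p4},{p1,p3,p4}} A4={{p1},{p1,p2},{p1,p3},{p1,p4},{p1,p6},{p1,p2,p4},{p1,p3,p4}}
  A12={{p4,p6}} A13={{p4},{p1,p3},{p1,p4},{p2,p4},{p3,p4},{p4,p6},{p1,p2,p4},{p1,p3,p4}} A14={{p1,p3},{p1,p4},{p1,p2,p4},{p1,p3,p4}} A23={{p6},{p1,p6},{p4,p6}} A24={{p1,p6}} A34={{p1},{p1,p2},{p1,p3},{p1,p4},{p1,p6},{p1,p2,p4},{p1,p3,p4}}
  A123={{p4,p6}} A134={{p1,p3},{p1,p4},{p1,p2,p4},{p1,p3,p4}} A234={{p1,p6}}
C dims 4,6,3; δ0: rk 3, SNF 1^3; δ1: rk 3, SNF 1^3
Ȟ^0: (4−3)−0=1 ⇒ Z
Ȟ^1: (6−3)−3=0 ⇒ 0
Ȟ^2: (3−0)−3=0 ⇒ 0

Ȟ^0 = Z, Ȟ^1 = 0, Ȟ^2 = 0


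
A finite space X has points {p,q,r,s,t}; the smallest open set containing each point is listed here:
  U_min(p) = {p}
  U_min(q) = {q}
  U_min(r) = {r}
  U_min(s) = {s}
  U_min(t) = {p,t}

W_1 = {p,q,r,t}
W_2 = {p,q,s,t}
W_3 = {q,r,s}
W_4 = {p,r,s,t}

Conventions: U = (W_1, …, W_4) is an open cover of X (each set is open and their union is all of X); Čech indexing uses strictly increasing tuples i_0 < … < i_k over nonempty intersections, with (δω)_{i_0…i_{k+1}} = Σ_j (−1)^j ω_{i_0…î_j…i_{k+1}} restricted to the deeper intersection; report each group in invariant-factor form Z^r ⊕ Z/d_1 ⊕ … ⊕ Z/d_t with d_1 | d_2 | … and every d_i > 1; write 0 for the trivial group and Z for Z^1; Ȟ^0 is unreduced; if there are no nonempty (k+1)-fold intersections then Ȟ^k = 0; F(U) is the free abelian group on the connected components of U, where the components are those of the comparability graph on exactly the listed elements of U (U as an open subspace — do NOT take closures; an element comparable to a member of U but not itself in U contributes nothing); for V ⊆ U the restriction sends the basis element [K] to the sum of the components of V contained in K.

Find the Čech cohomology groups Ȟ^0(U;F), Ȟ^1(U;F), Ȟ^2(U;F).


nonempty intersections:
  W12={p,q,t} W13={q,r} W14={p,r,t} W23={q,s} W24={p,s,t} W34={r,s}
  W123={q} W124={p,t} W134={r} W234={s}
components per intersection:
  W1: {p,t} {q} {r}
  W2: {p,t} {q} {s}
  W3: {q} {r} {s}
  W4: {p,t} {r} {s}
  W12: {p,t} {q}
  W13: {q} {r}
  W14: {p,t} {r}
  W23: {q} {s}
  W24: {p,t} {s}
  W34: {r} {s}
  W123: {q}
  W124: {p,t}
  W134: {r}
  W234: {s}
C dims 12,12,4; δ0: rk 8, SNF 1^8; δ1: rk 4, SNF 1^4
Ȟ^0: (12−8)−0=4 ⇒ Z^4
Ȟ^1: (12−4)−8=0 ⇒ 0
Ȟ^2: (4−0)−4=0 ⇒ 0

Ȟ^0 ≅ Z^4,  Ȟ^1 ≅ 0,  Ȟ^2 ≅ 0


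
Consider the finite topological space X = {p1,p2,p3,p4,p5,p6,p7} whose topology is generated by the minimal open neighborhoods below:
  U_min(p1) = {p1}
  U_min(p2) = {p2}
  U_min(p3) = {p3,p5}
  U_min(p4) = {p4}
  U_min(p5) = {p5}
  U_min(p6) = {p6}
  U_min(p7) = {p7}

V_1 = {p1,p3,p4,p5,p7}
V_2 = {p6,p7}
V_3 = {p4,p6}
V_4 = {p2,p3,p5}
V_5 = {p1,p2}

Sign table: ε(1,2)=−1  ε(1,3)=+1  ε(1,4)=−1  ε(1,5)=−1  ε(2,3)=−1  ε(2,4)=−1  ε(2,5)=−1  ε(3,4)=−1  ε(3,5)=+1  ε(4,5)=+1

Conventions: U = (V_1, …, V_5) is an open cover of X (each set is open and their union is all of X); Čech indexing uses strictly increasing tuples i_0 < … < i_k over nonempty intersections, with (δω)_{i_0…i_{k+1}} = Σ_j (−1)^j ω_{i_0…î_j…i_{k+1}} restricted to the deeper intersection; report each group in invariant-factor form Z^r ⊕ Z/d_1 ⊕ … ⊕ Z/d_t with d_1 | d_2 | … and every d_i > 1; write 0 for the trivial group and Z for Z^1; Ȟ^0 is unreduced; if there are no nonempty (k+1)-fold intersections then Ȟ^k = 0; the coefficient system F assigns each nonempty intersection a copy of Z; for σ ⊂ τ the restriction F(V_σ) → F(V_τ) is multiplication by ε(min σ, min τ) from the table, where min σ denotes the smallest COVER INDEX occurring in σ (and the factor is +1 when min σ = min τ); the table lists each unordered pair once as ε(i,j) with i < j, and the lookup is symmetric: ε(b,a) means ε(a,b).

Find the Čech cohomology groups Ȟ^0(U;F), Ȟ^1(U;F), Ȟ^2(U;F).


cover nerve:
  V12={p7} V13={p4} V14={p3,p5} V15={p1} V23={p6} V45={p2}
C dims 5,6; δ0: rk 4, SNF 1^4
Ȟ^0: (5−4)−0=1 ⇒ Z
Ȟ^1: (6−0)−4=2 ⇒ Z^2
Ȟ^2: (0−0)−0=0 ⇒ 0

Ȟ^0 = Z,  Ȟ^1 = Z^2,  Ȟ^2 = 0


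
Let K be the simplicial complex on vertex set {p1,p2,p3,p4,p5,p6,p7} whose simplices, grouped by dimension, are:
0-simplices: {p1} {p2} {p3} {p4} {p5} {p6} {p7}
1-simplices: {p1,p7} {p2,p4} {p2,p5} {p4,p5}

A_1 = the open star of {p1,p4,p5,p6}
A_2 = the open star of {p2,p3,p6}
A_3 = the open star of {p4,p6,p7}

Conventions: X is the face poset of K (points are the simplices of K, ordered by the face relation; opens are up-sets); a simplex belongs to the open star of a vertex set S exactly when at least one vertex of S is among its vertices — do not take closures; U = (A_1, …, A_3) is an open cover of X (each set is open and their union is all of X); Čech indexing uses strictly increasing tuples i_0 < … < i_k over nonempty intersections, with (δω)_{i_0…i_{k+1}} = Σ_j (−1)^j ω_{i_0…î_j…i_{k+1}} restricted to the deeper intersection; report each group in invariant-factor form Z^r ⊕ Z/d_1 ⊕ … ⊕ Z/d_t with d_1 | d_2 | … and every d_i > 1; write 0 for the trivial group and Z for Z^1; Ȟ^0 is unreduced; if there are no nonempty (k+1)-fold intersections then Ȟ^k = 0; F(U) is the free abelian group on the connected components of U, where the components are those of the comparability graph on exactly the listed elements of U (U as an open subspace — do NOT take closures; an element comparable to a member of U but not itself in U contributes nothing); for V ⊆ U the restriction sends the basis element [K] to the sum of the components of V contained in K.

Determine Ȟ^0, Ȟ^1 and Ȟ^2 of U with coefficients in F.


nerve simplices:
  A1={{p1},{p4},{p5},{p6},{p1,p7},{p2,p4},{p2,p5},{p4,p5}} A2={{p2},{p3},{p6},{p2,p4},{p2,p5}} A3={{p4},{p6},{p7},{p1,p7},{p2,p4},{p4,p5}}
  A12={{p6},{p2,p4},{p2,p5}} A13={{p4},{p6},{p1,p7},{p2,p4},{p4,p5}} A23={{p6},{p2,p4}}
  A123={{p6},{p2,p4}}
components per intersection:
  A1: {{p1},{p1,p7}} {{p4},{p5},{p2,p4},{p2,p5},{p4,p5}} {{p6}}
  A2: {{p2},{p2,p4},{p2,p5}} {{p3}} {{p6}}
  A3: {{p4},{p2,p4},{p4,p5}} {{p6}} {{p7},{p1,p7}}
  A12: {{p6}} {{p2,p4}} {{p2,p5}}
  A13: {{p4},{p2,p4},{p4,p5}} {{p6}} {{p1,p7}}
  A23: {{p6}} {{p2,p4}}
  A123: {{p6}} {{p2,p4}}
C dims 9,8,2; δ0: rk 5, SNF 1^5; δ1: rk 2, SNF 1^2
degree 0: 9−5−0 = 4 → Ȟ^0 ≅ Z^4
degree 1: 8−2−5 = 1 → Ȟ^1 ≅ Z
degree 2: 2−0−2 = 0 → Ȟ^2 ≅ 0

Ȟ^0 ≅ Z^4, Ȟ^1 ≅ Z and Ȟ^2 ≅ 0


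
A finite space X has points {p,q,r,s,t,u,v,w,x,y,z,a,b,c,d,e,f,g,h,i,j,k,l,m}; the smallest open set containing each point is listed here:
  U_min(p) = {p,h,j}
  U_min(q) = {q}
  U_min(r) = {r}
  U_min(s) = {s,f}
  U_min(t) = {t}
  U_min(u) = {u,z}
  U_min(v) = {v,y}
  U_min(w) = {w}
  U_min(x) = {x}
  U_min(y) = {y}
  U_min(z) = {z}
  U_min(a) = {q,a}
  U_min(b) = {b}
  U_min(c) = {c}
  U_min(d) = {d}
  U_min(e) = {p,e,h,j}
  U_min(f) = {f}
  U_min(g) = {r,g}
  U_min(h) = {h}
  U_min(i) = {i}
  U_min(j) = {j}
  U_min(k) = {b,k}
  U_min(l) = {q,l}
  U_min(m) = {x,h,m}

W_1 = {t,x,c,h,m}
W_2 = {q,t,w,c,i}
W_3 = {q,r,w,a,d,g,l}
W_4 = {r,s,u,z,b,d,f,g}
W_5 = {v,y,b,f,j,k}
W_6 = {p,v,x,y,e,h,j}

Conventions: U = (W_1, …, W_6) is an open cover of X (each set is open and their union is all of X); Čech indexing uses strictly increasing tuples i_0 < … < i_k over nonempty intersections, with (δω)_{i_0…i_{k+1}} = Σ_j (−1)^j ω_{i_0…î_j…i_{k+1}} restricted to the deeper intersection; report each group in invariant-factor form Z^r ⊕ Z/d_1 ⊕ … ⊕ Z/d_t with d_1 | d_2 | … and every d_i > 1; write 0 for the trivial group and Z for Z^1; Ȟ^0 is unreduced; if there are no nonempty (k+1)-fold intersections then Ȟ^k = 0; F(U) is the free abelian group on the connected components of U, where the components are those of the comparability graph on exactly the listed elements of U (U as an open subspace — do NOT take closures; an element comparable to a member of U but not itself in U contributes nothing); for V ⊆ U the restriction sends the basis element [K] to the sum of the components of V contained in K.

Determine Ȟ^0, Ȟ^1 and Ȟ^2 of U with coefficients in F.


Ȟ^0 ≅ Z^12,  Ȟ^1 ≅ 0,  Ȟ^2 ≅ 0

intersection data:
  W12={t,c} W16={x,h} W23={q,w} W34={r,d,g} W45={b,f} W56={v,y,j}
components per intersection:
  W1: {t} {x,h,m} {c}
  W2: {q} {t} {w} {c} {i}
  W3: {q,a,l} {r,g} {w} {d}
  W4: {r,g} {s,f} {u,z} {b} {d}
  W5: {v,y} {b,k} {f} {j}
  W6: {p,e,h,j} {v,y} {x}
  W12: {t} {c}
  W16: {x} {h}
  W23: {q} {w}
  W34: {r,g} {d}
  W45: {b} {f}
  W56: {v,y} {j}
C dims 24,12; δ0: rk 12, SNF 1^12
Ȟ^0 = (24 − 12) − 0 = 12, so Ȟ^0 ≅ Z^12
Ȟ^1 = (12 − 0) − 12 = 0, so Ȟ^1 ≅ 0
Ȟ^2 = (0 − 0) − 0 = 0, so Ȟ^2 ≅ 0


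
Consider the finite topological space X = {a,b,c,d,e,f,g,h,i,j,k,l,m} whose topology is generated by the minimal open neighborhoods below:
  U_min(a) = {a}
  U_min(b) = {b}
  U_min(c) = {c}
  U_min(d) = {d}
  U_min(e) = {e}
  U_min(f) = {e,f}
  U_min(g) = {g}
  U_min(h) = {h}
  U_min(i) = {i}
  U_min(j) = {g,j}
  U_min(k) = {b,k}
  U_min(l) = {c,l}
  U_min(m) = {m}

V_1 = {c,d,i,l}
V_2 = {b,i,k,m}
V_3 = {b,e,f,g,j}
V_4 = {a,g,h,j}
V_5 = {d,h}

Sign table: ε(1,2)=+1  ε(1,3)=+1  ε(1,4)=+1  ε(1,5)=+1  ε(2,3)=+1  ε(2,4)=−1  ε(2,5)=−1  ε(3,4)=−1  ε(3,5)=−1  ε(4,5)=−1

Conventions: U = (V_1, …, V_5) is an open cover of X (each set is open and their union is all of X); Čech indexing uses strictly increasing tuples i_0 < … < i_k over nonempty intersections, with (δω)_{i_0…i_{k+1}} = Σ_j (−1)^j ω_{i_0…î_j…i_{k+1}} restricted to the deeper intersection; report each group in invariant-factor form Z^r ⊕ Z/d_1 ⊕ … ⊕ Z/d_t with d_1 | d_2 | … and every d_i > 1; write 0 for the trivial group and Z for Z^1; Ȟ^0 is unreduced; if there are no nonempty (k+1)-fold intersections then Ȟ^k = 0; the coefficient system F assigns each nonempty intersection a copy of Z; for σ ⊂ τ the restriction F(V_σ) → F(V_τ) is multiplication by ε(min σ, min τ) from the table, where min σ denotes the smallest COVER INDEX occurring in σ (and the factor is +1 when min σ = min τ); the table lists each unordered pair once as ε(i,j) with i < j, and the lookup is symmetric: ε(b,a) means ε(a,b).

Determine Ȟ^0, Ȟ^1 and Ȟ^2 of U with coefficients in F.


nonempty overlaps:
  V12={i} V15={d} V23={b} V34={g,j} V45={h}
C dims 5,5; δ0: rk 4, SNF 1^4
degree 0: 5−4−0 = 1 → Ȟ^0 ≅ Z
degree 1: 5−0−4 = 1 → Ȟ^1 ≅ Z
degree 2: 0−0−0 = 0 → Ȟ^2 ≅ 0

Ȟ^0(U;F) ≅ Z; Ȟ^1(U;F) ≅ Z; Ȟ^2(U;F) ≅ 0


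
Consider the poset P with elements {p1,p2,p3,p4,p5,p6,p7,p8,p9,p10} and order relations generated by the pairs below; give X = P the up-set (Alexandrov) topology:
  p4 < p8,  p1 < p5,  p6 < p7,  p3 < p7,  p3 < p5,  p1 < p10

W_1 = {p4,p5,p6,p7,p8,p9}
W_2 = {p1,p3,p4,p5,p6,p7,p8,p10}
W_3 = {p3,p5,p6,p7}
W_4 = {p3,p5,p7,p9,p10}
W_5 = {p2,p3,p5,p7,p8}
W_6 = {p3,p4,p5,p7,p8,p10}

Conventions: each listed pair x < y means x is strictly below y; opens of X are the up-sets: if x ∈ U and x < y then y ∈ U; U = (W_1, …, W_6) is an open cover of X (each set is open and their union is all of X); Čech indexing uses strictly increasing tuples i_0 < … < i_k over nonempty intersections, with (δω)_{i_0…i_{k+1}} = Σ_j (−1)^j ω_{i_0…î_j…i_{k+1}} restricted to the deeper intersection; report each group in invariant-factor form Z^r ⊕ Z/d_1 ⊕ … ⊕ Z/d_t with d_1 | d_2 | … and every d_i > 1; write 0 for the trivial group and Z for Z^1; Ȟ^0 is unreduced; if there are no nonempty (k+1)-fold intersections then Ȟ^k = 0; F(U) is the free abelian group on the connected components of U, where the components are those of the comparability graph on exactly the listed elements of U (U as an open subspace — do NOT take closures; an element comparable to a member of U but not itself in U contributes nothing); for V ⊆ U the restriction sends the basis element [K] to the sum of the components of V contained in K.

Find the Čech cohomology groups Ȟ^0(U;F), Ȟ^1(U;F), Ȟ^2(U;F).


nonempty intersections:
  W12={p4,p5,p6,p7,p8} W13={p5,p6,p7} W14={p5,p7,p9} W15={p5,p7,p8} W16={p4,p5,p7,p8} W23={p3,p5,p6,p7} W24={p3,p5,p7,p10} W25={p3,p5,p7,p8} W26={p3,p4,p5,p7,p8,p10} W34={p3,p5,p7} W35={p3,p5,p7} W36={p3,p5,p7} W45={p3,p5,p7} W46={p3,p5,p7,p10} W56={p3,p5,p7,p8}
  W123={p5,p6,p7} W124={p5,p7} W125={p5,p7,p8} W126={p4,p5,p7,p8} W134={p5,p7} W135={p5,p7} W136={p5,p7} W145={p5,p7} W146={p5,p7} W156={p5,p7,p8} W234={p3,p5,p7} W235={p3,p5,p7} W236={p3,p5,p7} W245={p3,p5,p7} W246={p3,p5,p7,p10} W256={p3,p5,p7,p8} W345={p3,p5,p7} W346={p3,p5,p7} W356={p3,p5,p7} W456={p3,p5,p7}
  W1234={p5,p7} W1235={p5,p7} W1236={p5,p7} W1245={p5,p7} W1246={p5,p7} W1256={p5,p7,p8} W1345={p5,p7} W1346={p5,p7} W1356={p5,p7} W1456={p5,p7} W2345={p3,p5,p7} W2346={p3,p5,p7} W2356={p3,p5,p7} W2456={p3,p5,p7} W3456={p3,p5,p7}
  W12345={p5,p7} W12346={p5,p7} W12356={p5,p7} W12456={p5,p7} W13456={p5,p7} W23456={p3,p5,p7}
  W123456={p5,p7}
components per intersection:
  W1: {p4,p8} {p5} {p6,p7} {p9}
  W2: {p1,p3,p5,p6,p7,p10} {p4,p8}
  W3: {p3,p5,p6,p7}
  W4: {p3,p5,p7} {p9} {p10}
  W5: {p2} {p3,p5,p7} {p8}
  W6: {p3,p5,p7} {p4,p8} {p10}
  W12: {p4,p8} {p5} {p6,p7}
  W13: {p5} {p6,p7}
  W14: {p5} {p7} {p9}
  W15: {p5} {p7} {p8}
  W16: {p4,p8} {p5} {p7}
  W23: {p3,p5,p6,p7}
  W24: {p3,p5,p7} {p10}
  W25: {p3,p5,p7} {p8}
  W26: {p3,p5,p7} {p4,p8} {p10}
  W34: {p3,p5,p7}
  W35: {p3,p5,p7}
  W36: {p3,p5,p7}
  W45: {p3,p5,p7}
  W46: {p3,p5,p7} {p10}
  W56: {p3,p5,p7} {p8}
  W123: {p5} {p6,p7}
  W124: {p5} {p7}
  W125: {p5} {p7} {p8}
  W126: {p4,p8} {p5} {p7}
  W134: {p5} {p7}
  W135: {p5} {p7}
  W136: {p5} {p7}
  W145: {p5} {p7}
  W146: {p5} {p7}
  W156: {p5} {p7} {p8}
  W234: {p3,p5,p7}
  W235: {p3,p5,p7}
  W236: {p3,p5,p7}
  W245: {p3,p5,p7}
  W246: {p3,p5,p7} {p10}
  W256: {p3,p5,p7} {p8}
  W345: {p3,p5,p7}
  W346: {p3,p5,p7}
  W356: {p3,p5,p7}
  W456: {p3,p5,p7}
  W1234: {p5} {p7}
  W1235: {p5} {p7}
  W1236: {p5} {p7}
  W1245: {p5} {p7}
  W1246: {p5} {p7}
  W1256: {p5} {p7} {p8}
  W1345: {p5} {p7}
  W1346: {p5} {p7}
  W1356: {p5} {p7}
  W1456: {p5} {p7}
  W2345: {p3,p5,p7}
  W2346: {p3,p5,p7}
  W2356: {p3,p5,p7}
  W2456: {p3,p5,p7}
  W3456: {p3,p5,p7}
  W12345: {p5} {p7}
  W12346: {p5} {p7}
  W12356: {p5} {p7}
  W12456: {p5} {p7}
  W13456: {p5} {p7}
  W23456: {p3,p5,p7}
  W123456: {p5} {p7}
C dims 16,30,35,26; δ0: rk 12, SNF 1^12; δ1: rk 18, SNF 1^18; δ2: rk 17, SNF 1^17
Ȟ^0: (16−12)−0=4 ⇒ Z^4
Ȟ^1: (30−18)−12=0 ⇒ 0
Ȟ^2: (35−17)−18=0 ⇒ 0

Ȟ^0(U;F) ≅ Z^4, Ȟ^1(U;F) ≅ 0 and Ȟ^2(U;F) ≅ 0


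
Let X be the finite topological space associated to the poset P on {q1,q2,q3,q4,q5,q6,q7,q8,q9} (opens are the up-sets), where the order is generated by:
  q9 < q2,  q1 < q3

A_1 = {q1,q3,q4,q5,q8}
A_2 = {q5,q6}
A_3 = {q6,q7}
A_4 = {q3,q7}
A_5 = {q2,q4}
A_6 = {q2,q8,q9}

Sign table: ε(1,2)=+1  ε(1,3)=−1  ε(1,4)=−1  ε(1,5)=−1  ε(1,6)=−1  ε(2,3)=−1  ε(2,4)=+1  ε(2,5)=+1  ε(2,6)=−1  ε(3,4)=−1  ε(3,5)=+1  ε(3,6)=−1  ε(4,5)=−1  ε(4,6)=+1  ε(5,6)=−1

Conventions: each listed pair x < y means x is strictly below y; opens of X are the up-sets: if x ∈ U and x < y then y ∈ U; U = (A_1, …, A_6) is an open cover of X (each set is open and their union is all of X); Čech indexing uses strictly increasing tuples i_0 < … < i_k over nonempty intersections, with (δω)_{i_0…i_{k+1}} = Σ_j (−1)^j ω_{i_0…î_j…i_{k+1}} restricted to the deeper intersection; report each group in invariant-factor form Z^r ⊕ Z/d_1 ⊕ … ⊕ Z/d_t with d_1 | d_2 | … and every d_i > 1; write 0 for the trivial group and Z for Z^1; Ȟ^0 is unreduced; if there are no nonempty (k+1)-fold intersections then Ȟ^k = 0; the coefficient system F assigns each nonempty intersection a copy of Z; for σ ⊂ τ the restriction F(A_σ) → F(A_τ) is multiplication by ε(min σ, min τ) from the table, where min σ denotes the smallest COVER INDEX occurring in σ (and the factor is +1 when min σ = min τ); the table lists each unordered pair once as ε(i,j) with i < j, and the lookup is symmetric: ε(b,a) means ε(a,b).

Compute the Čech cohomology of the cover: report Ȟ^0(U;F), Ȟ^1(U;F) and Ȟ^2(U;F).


Ȟ^0(U;F) ≅ 0, Ȟ^1(U;F) ≅ Z ⊕ Z/2, Ȟ^2(U;F) ≅ 0

nerve simplices:
  A12={q5} A14={q3} A15={q4} A16={q8} A23={q6} A34={q7} A56={q2}
C dims 6,7; δ0: rk 6, SNF 1^5·2
degree 0: 6−6−0 = 0 → Ȟ^0 ≅ 0
degree 1: 7−0−6 = 1 plus torsion [2] → Ȟ^1 ≅ Z ⊕ Z/2
degree 2: 0−0−0 = 0 → Ȟ^2 ≅ 0


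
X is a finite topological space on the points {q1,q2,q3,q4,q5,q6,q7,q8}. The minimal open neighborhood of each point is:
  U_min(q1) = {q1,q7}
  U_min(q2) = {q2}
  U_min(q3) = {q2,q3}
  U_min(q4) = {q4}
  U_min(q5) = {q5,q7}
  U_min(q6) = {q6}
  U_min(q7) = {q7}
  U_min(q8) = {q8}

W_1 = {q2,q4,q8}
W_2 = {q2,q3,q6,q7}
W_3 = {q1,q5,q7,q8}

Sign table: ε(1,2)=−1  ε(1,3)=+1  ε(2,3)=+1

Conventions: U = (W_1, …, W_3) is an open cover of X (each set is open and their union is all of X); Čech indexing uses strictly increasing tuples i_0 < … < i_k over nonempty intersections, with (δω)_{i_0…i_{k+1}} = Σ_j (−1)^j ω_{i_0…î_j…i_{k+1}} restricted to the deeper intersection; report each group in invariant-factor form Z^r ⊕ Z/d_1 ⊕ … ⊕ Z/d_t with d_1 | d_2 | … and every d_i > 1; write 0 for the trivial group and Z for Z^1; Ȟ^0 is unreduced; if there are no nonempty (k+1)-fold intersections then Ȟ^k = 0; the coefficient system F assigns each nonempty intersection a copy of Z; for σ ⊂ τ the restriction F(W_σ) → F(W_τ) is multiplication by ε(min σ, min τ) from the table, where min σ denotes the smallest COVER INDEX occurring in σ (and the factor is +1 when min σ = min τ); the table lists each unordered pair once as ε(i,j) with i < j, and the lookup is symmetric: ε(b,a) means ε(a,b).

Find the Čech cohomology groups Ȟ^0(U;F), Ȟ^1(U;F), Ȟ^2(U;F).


cover nerve:
  W12={q2} W13={q8} W23={q7}
C dims 3,3; δ0: rk 3, SNF 1^2·2
Ȟ^0: (3−3)−0=0 ⇒ 0
Ȟ^1: (3−0)−3=0 plus torsion [2] ⇒ Z/2
Ȟ^2: (0−0)−0=0 ⇒ 0

Ȟ^0 ≅ 0, Ȟ^1 ≅ Z/2 and Ȟ^2 ≅ 0


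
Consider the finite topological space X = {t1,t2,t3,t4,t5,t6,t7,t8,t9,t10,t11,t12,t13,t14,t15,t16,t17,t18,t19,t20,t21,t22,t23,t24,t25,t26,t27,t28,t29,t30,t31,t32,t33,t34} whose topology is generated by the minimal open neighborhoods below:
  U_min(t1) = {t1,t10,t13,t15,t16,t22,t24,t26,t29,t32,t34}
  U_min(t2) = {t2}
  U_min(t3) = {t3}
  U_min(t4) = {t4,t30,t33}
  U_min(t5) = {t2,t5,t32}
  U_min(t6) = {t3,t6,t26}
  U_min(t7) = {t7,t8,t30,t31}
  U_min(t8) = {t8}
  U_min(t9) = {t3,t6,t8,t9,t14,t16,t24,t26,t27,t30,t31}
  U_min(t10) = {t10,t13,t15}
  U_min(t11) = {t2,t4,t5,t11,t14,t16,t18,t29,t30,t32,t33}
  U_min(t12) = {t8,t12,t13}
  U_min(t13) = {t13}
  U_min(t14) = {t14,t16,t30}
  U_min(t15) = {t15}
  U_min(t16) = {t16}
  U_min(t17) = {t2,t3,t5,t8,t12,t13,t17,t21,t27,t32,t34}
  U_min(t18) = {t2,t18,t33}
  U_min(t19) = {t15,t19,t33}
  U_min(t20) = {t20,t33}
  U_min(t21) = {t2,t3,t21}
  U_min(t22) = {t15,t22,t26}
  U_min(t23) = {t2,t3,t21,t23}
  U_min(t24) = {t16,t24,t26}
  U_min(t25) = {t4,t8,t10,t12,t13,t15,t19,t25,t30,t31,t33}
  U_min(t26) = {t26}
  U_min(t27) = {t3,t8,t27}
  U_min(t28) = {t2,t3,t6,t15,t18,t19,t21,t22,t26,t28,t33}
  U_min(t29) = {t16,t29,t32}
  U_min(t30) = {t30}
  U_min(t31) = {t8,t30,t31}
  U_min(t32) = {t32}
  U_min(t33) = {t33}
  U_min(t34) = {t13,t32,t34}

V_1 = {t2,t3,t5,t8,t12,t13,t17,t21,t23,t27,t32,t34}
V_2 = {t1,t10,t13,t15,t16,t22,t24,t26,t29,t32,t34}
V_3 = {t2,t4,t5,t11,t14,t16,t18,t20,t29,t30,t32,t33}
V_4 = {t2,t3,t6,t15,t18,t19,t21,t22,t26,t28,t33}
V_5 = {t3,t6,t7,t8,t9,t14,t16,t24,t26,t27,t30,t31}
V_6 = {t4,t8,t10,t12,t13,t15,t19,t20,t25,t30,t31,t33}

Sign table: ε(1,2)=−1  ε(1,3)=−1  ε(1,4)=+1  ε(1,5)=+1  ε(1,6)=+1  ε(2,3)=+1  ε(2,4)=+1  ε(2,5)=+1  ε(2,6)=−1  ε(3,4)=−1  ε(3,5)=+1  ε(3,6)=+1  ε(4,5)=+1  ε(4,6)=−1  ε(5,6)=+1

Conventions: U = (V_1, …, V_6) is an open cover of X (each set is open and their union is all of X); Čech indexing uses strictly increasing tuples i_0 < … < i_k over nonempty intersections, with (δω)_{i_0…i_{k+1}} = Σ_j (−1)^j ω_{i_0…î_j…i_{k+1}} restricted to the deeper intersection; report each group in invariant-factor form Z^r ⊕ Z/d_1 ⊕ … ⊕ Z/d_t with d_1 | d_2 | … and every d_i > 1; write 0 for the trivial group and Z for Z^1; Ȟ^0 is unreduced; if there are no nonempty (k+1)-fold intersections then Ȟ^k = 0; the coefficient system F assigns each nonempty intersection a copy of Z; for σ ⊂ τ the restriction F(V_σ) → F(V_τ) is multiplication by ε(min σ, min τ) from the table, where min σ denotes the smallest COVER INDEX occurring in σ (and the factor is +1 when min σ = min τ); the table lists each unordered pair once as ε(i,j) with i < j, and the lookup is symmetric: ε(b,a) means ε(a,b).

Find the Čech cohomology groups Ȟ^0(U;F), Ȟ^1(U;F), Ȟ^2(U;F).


cover nerve:
  V12={t13,t32,t34} V13={t2,t5,t32} V14={t2,t3,t21} V15={t3,t8,t27} V16={t8,t12,t13} V23={t16,t29,t32} V24={t15,t22,t26} V25={t16,t24,t26} V26={t10,t13,t15} V34={t2,t18,t33} V35={t14,t16,t30} V36={t4,t20,t30,t33} V45={t3,t6,t26} V46={t15,t19,t33} V56={t8,t30,t31}
  V123={t32} V126={t13} V134={t2} V145={t3} V156={t8} V235={t16} V245={t26} V246={t15} V346={t33} V356={t30}
C dims 6,15,10; δ0: rk 6, SNF 1^5·2; δ1: rk 9, SNF 1^9
Ȟ^0: (6−6)−0=0 ⇒ 0
Ȟ^1: (15−9)−6=0 plus torsion [2] ⇒ Z/2
Ȟ^2: (10−0)−9=1 ⇒ Z

Ȟ^0 = 0, Ȟ^1 = Z/2, Ȟ^2 = Z


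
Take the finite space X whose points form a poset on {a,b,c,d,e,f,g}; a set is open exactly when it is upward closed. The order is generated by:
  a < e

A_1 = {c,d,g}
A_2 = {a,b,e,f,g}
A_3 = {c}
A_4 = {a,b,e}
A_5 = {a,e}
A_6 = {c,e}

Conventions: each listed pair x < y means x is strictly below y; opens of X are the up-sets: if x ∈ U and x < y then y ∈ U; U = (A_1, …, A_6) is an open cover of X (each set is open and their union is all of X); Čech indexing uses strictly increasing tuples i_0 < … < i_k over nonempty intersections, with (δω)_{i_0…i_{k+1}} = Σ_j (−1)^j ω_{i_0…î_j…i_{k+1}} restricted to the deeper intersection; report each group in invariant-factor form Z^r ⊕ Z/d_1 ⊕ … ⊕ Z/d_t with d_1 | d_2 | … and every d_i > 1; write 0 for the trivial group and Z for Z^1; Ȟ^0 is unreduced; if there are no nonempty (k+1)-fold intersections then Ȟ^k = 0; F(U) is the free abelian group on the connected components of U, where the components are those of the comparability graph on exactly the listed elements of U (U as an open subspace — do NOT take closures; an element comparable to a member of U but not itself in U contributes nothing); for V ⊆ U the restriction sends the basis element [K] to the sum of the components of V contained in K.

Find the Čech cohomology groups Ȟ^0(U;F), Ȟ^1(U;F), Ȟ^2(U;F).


Ȟ^0 = Z^6; Ȟ^1 = 0; Ȟ^2 = 0

nonempty intersections:
  A12={g} A13={c} A16={c} A24={a,b,e} A25={a,e} A26={e} A36={c} A45={a,e} A46={e} A56={e}
  A136={c} A245={a,e} A246={e} A256={e} A456={e}
  A2456={e}
components per intersection:
  A1: {c} {d} {g}
  A2: {a,e} {b} {f} {g}
  A3: {c}
  A4: {a,e} {b}
  A5: {a,e}
  A6: {c} {e}
  A12: {g}
  A13: {c}
  A16: {c}
  A24: {a,e} {b}
  A25: {a,e}
  A26: {e}
  A36: {c}
  A45: {a,e}
  A46: {e}
  A56: {e}
  A136: {c}
  A245: {a,e}
  A246: {e}
  A256: {e}
  A456: {e}
  A2456: {e}
C dims 13,11,5,1; δ0: rk 7, SNF 1^7; δ1: rk 4, SNF 1^4; δ2: rk 1, SNF 1^1
Ȟ^0: (13−7)−0=6 ⇒ Z^6
Ȟ^1: (11−4)−7=0 ⇒ 0
Ȟ^2: (5−1)−4=0 ⇒ 0


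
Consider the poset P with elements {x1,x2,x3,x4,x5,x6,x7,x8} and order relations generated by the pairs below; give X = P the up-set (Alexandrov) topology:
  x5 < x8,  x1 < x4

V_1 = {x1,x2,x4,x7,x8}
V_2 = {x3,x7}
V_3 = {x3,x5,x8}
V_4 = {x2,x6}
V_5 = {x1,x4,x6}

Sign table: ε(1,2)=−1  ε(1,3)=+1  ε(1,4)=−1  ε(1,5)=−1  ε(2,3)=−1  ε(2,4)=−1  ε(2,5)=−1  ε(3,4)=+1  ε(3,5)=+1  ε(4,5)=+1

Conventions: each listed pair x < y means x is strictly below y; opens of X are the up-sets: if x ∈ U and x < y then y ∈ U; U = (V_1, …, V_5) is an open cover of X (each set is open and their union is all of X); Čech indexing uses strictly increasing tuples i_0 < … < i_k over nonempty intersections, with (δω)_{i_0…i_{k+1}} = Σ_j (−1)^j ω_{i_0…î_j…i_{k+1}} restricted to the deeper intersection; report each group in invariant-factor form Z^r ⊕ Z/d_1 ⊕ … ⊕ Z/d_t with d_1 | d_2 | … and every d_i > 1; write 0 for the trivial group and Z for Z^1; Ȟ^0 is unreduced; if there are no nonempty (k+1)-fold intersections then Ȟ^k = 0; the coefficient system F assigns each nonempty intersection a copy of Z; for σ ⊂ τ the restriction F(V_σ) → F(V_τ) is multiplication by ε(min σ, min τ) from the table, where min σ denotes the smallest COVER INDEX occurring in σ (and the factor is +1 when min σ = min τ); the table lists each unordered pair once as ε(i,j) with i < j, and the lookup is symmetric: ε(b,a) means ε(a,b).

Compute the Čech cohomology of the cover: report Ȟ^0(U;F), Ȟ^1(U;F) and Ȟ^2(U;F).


nonempty intersections:
  V12={x7} V13={x8} V14={x2} V15={x1,x4} V23={x3} V45={x6}
C dims 5,6; δ0: rk 4, SNF 1^4
Ȟ^0: (5−4)−0=1 ⇒ Z
Ȟ^1: (6−0)−4=2 ⇒ Z^2
Ȟ^2: (0−0)−0=0 ⇒ 0

Ȟ^0 = Z, Ȟ^1 = Z^2, Ȟ^2 = 0


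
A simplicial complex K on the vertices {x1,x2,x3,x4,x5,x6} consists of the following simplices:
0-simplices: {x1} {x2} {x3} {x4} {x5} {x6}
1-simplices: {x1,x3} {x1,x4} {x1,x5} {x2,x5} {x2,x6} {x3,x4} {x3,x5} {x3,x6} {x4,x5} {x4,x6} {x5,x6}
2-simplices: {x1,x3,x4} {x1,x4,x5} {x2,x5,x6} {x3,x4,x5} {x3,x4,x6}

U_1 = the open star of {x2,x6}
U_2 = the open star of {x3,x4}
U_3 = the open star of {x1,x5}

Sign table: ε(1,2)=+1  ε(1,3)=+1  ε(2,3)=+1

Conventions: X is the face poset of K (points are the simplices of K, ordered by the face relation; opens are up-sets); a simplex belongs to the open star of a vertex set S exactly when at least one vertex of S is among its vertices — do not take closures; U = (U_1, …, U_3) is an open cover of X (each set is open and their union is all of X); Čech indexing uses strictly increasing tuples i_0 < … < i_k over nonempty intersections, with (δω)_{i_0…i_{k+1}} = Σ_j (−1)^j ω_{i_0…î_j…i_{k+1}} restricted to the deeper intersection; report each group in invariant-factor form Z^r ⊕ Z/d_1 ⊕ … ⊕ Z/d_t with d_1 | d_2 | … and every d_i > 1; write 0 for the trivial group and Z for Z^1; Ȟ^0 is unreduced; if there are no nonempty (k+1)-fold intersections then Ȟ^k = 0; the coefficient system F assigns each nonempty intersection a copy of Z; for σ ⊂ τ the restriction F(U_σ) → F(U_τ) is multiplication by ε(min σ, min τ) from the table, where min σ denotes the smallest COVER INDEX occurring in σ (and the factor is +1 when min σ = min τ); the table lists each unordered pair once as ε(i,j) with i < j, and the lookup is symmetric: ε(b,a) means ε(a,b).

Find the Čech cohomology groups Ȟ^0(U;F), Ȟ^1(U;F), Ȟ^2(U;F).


nonempty intersections:
  U1={{x2},{x6},{x2,x5},{x2,x6},{x3,x6},{x4,x6},{x5,x6},{x2,x5,x6},{x3,x4,x6}} U2={{x3},{x4},{x1,x3},{x1,x4},{x3,x4},{x3,x5},{x3,x6},{x4,x5},{x4,x6},{x1,x3,x4},{x1,x4,x5},{x3,x4,x5},{x3,x4,x6}} U3={{x1},{x5},{x1,x3},{x1,x4},{x1,x5},{x2,x5},{x3,x5},{x4,x5},{x5,x6},{x1,x3,x4},{x1,x4,x5},{x2,x5,x6},{x3,x4,x5}}
  U12={{x3,x6},{x4,x6},{x3,x4,x6}} U13={{x2,x5},{x5,x6},{x2,x5,x6}} U23={{x1,x3},{x1,x4},{x3,x5},{x4,x5},{x1,x3,x4},{x1,x4,x5},{x3,x4,x5}}
C dims 3,3; δ0: rk 2, SNF 1^2
Ȟ^0: (3−2)−0=1 ⇒ Z
Ȟ^1: (3−0)−2=1 ⇒ Z
Ȟ^2: (0−0)−0=0 ⇒ 0

Ȟ^0 ≅ Z; Ȟ^1 ≅ Z; Ȟ^2 ≅ 0


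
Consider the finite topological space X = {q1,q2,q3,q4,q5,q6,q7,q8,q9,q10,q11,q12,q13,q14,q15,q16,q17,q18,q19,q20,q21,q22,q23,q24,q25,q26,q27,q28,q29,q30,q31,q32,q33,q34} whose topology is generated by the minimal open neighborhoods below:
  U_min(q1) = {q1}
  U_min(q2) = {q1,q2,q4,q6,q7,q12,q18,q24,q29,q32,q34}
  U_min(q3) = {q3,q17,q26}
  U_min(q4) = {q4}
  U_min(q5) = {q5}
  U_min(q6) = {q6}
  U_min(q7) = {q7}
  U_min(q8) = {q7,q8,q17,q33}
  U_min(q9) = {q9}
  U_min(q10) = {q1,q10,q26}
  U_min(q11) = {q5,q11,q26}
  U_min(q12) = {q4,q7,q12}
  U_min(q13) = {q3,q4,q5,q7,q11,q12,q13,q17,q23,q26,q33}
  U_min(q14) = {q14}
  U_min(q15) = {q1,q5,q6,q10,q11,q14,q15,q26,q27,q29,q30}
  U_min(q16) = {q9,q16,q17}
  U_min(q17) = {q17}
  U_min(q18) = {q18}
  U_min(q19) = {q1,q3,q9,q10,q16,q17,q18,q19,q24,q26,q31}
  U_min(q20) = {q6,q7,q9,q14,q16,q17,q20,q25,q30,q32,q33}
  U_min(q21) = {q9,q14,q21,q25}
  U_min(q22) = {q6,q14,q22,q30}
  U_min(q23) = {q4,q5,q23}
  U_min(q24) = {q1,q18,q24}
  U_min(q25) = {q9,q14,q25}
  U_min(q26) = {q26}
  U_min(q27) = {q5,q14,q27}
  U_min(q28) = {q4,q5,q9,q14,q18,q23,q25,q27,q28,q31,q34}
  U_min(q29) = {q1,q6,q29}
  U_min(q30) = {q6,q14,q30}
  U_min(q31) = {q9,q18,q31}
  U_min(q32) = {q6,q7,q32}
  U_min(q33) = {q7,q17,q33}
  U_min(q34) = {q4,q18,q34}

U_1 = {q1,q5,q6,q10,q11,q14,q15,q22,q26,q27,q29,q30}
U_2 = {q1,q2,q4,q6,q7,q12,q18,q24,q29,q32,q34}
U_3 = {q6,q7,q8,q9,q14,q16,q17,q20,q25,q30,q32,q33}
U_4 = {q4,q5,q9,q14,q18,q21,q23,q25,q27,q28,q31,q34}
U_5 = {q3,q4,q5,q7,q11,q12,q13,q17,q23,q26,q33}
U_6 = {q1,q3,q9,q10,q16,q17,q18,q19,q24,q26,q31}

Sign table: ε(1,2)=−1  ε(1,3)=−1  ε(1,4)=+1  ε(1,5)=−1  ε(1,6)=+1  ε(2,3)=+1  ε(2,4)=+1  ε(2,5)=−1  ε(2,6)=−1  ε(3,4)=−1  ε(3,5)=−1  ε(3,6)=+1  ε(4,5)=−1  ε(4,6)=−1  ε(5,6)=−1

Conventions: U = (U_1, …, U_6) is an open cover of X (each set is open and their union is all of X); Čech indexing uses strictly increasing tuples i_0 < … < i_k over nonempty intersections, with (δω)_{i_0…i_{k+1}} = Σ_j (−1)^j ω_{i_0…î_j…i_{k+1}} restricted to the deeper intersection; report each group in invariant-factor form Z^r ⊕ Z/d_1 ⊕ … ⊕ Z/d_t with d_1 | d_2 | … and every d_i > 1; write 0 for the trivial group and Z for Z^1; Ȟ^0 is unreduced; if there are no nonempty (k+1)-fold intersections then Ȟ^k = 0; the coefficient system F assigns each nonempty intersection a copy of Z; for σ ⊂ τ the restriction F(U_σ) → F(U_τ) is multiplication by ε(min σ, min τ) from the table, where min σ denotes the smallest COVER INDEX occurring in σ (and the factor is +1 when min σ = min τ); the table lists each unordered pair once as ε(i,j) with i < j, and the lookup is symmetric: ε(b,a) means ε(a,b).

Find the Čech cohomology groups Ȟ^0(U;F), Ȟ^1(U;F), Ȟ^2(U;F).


Ȟ^0(U;F) ≅ 0, Ȟ^1(U;F) ≅ Z/2 and Ȟ^2(U;F) ≅ Z

intersection data:
  U12={q1,q6,q29} U13={q6,q14,q30} U14={q5,q14,q27} U15={q5,q11,q26} U16={q1,q10,q26} U23={q6,q7,q32} U24={q4,q18,q34} U25={q4,q7,q12} U26={q1,q18,q24} U34={q9,q14,q25} U35={q7,q17,q33} U36={q9,q16,q17} U45={q4,q5,q23} U46={q9,q18,q31} U56={q3,q17,q26}
  U123={q6} U126={q1} U134={q14} U145={q5} U156={q26} U235={q7} U245={q4} U246={q18} U346={q9} U356={q17}
C dims 6,15,10; δ0: rk 6, SNF 1^5·2; δ1: rk 9, SNF 1^9
Ȟ^0 = (6 − 6) − 0 = 0, so Ȟ^0 ≅ 0
Ȟ^1 = (15 − 9) − 6 = 0 plus torsion [2], so Ȟ^1 ≅ Z/2
Ȟ^2 = (10 − 0) − 9 = 1, so Ȟ^2 ≅ Z


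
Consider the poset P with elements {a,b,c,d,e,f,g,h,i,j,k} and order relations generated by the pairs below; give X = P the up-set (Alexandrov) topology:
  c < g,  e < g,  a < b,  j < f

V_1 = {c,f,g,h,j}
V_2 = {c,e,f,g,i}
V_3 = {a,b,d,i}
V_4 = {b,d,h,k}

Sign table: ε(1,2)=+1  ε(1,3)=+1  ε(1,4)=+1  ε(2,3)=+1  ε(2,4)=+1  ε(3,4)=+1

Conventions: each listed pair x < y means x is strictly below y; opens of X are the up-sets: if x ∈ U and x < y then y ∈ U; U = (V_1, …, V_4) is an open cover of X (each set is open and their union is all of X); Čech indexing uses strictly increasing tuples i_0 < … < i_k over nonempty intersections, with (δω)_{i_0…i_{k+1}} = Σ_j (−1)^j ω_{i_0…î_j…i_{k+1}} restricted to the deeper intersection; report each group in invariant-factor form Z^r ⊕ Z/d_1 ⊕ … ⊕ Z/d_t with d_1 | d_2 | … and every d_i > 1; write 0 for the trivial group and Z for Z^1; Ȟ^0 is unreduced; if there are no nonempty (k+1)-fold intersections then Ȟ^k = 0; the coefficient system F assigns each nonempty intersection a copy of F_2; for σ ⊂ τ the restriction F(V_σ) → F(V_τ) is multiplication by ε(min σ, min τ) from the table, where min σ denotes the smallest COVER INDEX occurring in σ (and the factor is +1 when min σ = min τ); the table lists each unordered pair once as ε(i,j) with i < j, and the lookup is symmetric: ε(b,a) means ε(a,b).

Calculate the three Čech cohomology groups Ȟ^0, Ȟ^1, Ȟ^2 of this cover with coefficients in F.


Ȟ^0 ≅ Z/2; Ȟ^1 ≅ Z/2; Ȟ^2 ≅ 0

nerve of the cover:
  V12={c,f,g} V14={h} V23={i} V34={b,d}
C dims 4,4; δ0: rk_F2 3
Ȟ^0 = (4 − 3) − 0 = 1, so Ȟ^0 ≅ Z/2
Ȟ^1 = (4 − 0) − 3 = 1, so Ȟ^1 ≅ Z/2
Ȟ^2 = (0 − 0) − 0 = 0, so Ȟ^2 ≅ 0


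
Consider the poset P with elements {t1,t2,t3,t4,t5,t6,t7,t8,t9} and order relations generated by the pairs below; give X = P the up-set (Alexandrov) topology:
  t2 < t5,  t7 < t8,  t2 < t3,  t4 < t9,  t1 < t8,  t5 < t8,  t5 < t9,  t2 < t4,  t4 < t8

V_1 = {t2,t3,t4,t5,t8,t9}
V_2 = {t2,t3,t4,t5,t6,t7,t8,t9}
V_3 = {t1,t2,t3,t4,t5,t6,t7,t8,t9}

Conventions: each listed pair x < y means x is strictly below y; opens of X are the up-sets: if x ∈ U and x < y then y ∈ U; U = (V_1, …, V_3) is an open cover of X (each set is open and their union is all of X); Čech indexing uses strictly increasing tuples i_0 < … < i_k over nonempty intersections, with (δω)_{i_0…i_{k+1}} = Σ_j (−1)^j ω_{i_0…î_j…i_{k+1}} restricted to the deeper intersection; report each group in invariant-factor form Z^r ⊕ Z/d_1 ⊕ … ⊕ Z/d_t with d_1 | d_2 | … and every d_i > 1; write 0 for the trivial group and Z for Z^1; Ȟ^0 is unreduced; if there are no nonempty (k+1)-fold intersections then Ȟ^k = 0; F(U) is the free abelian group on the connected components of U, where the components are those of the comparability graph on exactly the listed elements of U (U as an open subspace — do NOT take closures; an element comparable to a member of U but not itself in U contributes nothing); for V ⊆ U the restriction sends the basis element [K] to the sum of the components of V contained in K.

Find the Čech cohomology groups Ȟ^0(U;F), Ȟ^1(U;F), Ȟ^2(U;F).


nonempty intersections:
  V12={t2,t3,t4,t5,t8,t9} V13={t2,t3,t4,t5,t8,t9} V23={t2,t3,t4,t5,t6,t7,t8,t9}
  V123={t2,t3,t4,t5,t8,t9}
components per intersection:
  V1: {t2,t3,t4,t5,t8,t9}
  V2: {t2,t3,t4,t5,t7,t8,t9} {t6}
  V3: {t1,t2,t3,t4,t5,t7,t8,t9} {t6}
  V12: {t2,t3,t4,t5,t8,t9}
  V13: {t2,t3,t4,t5,t8,t9}
  V23: {t2,t3,t4,t5,t7,t8,t9} {t6}
  V123: {t2,t3,t4,t5,t8,t9}
C dims 5,4,1; δ0: rk 3, SNF 1^3; δ1: rk 1, SNF 1^1
Ȟ^0: (5−3)−0=2 ⇒ Z^2
Ȟ^1: (4−1)−3=0 ⇒ 0
Ȟ^2: (1−0)−1=0 ⇒ 0

Ȟ^0 ≅ Z^2; Ȟ^1 ≅ 0; Ȟ^2 ≅ 0


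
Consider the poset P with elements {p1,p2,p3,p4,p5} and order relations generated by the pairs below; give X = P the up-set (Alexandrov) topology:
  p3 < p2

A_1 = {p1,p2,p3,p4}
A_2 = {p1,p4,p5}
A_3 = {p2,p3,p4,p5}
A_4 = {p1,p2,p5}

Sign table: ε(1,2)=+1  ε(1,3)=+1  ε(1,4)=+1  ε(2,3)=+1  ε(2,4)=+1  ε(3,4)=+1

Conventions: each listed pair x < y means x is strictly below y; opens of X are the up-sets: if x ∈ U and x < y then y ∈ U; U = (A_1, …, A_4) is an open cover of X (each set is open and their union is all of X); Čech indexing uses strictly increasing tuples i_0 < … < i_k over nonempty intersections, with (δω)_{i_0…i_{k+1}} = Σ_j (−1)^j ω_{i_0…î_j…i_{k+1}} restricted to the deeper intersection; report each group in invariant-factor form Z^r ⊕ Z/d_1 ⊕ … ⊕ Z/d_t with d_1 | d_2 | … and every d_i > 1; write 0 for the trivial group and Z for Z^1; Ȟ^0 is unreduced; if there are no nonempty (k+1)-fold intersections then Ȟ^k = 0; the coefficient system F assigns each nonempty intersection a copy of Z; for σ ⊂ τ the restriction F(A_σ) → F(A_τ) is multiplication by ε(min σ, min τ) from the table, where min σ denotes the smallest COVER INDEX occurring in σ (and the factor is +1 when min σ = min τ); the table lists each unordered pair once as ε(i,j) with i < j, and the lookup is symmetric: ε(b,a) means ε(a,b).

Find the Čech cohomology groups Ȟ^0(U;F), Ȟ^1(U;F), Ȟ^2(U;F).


Ȟ^0 = Z,  Ȟ^1 = 0,  Ȟ^2 = Z

nonempty overlaps:
  A12={p1,p4} A13={p2,p3,p4} A14={p1,p2} A23={p4,p5} A24={p1,p5} A34={p2,p5}
  A123={p4} A124={p1} A134={p2} A234={p5}
C dims 4,6,4; δ0: rk 3, SNF 1^3; δ1: rk 3, SNF 1^3
degree 0: 4−3−0 = 1 → Ȟ^0 ≅ Z
degree 1: 6−3−3 = 0 → Ȟ^1 ≅ 0
degree 2: 4−0−3 = 1 → Ȟ^2 ≅ Z


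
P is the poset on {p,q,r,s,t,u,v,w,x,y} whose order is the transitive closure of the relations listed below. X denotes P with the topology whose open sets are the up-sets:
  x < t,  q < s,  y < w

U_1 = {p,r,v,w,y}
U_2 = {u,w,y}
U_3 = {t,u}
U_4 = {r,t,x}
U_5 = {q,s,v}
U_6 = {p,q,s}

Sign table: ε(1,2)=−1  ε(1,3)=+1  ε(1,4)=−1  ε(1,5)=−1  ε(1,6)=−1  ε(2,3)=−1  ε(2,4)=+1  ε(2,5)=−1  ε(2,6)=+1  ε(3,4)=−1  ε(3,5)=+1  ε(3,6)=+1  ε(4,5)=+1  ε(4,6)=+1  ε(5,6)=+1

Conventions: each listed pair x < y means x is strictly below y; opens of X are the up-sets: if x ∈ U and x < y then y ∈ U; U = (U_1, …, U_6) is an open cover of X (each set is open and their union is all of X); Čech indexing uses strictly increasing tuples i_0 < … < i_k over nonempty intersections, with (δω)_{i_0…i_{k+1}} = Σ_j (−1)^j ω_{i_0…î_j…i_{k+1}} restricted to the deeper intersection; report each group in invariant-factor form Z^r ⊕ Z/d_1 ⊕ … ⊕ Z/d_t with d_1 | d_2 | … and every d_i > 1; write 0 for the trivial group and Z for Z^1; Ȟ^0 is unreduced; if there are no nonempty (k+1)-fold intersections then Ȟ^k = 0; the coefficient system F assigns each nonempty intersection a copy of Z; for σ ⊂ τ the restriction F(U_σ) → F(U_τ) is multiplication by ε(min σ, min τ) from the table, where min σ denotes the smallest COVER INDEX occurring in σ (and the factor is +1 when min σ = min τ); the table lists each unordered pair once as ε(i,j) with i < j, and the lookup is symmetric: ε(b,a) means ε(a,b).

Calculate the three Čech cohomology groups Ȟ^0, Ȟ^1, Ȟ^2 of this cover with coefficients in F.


nonempty intersections:
  U12={w,y} U14={r} U15={v} U16={p} U23={u} U34={t} U56={q,s}
C dims 6,7; δ0: rk 5, SNF 1^5
Ȟ^0: (6−5)−0=1 ⇒ Z
Ȟ^1: (7−0)−5=2 ⇒ Z^2
Ȟ^2: (0−0)−0=0 ⇒ 0

Ȟ^0(U;F) ≅ Z; Ȟ^1(U;F) ≅ Z^2; Ȟ^2(U;F) ≅ 0
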